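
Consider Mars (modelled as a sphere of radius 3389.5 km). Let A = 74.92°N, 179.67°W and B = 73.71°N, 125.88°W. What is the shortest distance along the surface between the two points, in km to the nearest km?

834 km

In radians: φ₁ = 1.3076, φ₂ = 1.2865, Δλ = 53.790° = 0.9388 rad.
Haversine: a = sin²(Δφ/2) + cos φ₁ cos φ₂ sin²(Δλ/2) = 0.0001 + (0.2602)(0.2805)(0.2046) = 0.01504.
Central angle c = 2·arcsin(√a) = 0.24593 rad.
Distance = R·c = 3389.5 × 0.2459 ≈ 834 km.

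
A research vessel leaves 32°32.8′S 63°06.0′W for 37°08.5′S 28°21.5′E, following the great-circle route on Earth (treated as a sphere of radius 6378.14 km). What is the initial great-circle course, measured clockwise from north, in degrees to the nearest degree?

123°

With φ₁ = -0.5680, φ₂ = -0.6482, Δλ = 1.5962 rad, the forward-azimuth formula gives
θ = atan2( sin Δλ cos φ₂ , cos φ₁ sin φ₂ − sin φ₁ cos φ₂ cos Δλ ) = atan2(0.7969, -0.5199) = 123.12°.
So the initial bearing is 123°.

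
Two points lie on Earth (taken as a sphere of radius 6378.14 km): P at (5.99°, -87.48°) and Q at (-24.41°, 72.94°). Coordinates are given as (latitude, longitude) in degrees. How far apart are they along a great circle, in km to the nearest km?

With latitudes φ₁ = 5.990°, φ₂ = -24.410° and longitude difference Δλ = 160.420°:
cos c = sin φ₁ sin φ₂ + cos φ₁ cos φ₂ cos Δλ = (0.1044)(-0.4133) + (0.9945)(0.9106)(-0.9422) = -0.89640,
so c = arccos(-0.89640) = 2.68237 rad.
Distance = R·c = 6378.14 × 2.6824 ≈ 17109 km.

17109 km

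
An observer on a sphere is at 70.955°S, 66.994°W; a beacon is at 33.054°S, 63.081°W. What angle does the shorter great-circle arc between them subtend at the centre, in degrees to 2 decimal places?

With latitudes φ₁ = -70.955°, φ₂ = -33.054° and longitude difference Δλ = 3.913°:
Haversine: a = sin²(Δφ/2) + cos φ₁ cos φ₂ sin²(Δλ/2) = 0.1055 + (0.3263)(0.8382)(0.0012) = 0.10578.
Central angle c = 2·arcsin(√a) = 0.66253 rad.
So the angular separation is 37.96°.

37.96°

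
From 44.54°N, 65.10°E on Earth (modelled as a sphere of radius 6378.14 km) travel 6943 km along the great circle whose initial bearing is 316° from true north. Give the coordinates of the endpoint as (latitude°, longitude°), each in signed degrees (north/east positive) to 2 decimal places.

51.22°, -35.62°

Angular distance δ = d/R = 6943/6378.14 = 1.08856 rad; initial bearing θ = 5.5152 rad.
sin φ₂ = sin φ₁ cos δ + cos φ₁ sin δ cos θ = (0.7014)(0.4638) + (0.7128)(0.8860)(0.7193) = 0.7795, so φ₂ = 51.22°.
Δλ = atan2(sin θ sin δ cos φ₁, cos δ − sin φ₁ sin φ₂) = atan2(-0.4387, -0.0830) = -100.716°.
λ₂ = 65.100° − 100.716° = -35.62°.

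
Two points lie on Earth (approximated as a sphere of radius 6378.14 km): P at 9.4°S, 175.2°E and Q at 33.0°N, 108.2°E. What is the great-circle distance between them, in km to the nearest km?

In radians: φ₁ = -0.1641, φ₂ = 0.5760, Δλ = -67.000° = -1.1694 rad.
cos c = sin φ₁ sin φ₂ + cos φ₁ cos φ₂ cos Δλ = (-0.1633)(0.5446) + (0.9866)(0.8387)(0.3907) = 0.23434,
so c = arccos(0.23434) = 1.33426 rad.
Distance = R·c = 6378.14 × 1.3343 ≈ 8510 km.

8510 km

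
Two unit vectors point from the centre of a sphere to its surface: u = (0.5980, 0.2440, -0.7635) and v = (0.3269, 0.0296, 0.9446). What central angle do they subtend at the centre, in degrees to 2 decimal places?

121.23°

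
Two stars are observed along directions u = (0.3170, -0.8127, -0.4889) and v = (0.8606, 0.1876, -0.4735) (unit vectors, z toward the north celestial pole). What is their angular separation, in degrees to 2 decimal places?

69.40°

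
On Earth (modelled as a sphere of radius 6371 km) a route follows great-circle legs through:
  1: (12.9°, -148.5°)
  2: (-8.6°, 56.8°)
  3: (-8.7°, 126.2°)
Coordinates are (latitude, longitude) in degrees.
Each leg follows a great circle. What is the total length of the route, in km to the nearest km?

24829 km

Leg 1→2: central angle 2.7016 rad, distance 17211.7 km.
Leg 2→3: central angle 1.1956 rad, distance 7616.8 km.
Total: 17211.7 + 7616.8 ≈ 24829 km.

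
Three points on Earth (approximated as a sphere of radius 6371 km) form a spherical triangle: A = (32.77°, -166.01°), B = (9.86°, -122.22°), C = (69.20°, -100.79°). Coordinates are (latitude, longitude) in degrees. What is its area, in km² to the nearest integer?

Side lengths (central angles): a = 1.0636, b = 0.8878, c = 0.8083 rad; semiperimeter s = 1.3798.
By l'Huilier's theorem, tan(E/4) = √[tan(s/2) tan((s−a)/2) tan((s−b)/2) tan((s−c)/2)], giving spherical excess E = 0.3929 rad.
Area = E·R² = 0.3929 × (6371)² ≈ 15945658 km².

15945658 km²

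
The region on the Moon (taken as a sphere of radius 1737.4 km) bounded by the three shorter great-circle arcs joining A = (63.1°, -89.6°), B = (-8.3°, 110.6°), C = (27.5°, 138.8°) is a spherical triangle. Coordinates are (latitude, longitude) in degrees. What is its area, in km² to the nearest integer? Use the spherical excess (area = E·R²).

1167273 km²

Side lengths (central angles): a = 0.7857, b = 1.4249, c = 2.1518 rad; semiperimeter s = 2.1812.
By l'Huilier's theorem, tan(E/4) = √[tan(s/2) tan((s−a)/2) tan((s−b)/2) tan((s−c)/2)], giving spherical excess E = 0.3867 rad.
Area = E·R² = 0.3867 × (1737.4)² ≈ 1167273 km².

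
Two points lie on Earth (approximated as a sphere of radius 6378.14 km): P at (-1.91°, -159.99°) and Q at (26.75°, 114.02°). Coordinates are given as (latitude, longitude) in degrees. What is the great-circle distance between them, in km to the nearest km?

9716 km

Let φ₁ = -0.0333 rad, φ₂ = 0.4669 rad, and Δλ = -1.5008 rad.
cos c = sin φ₁ sin φ₂ + cos φ₁ cos φ₂ cos Δλ = (-0.0333)(0.4501) + (0.9994)(0.8930)(0.0699) = 0.04741,
so c = arccos(0.04741) = 1.52337 rad.
Distance = R·c = 6378.14 × 1.5234 ≈ 9716 km.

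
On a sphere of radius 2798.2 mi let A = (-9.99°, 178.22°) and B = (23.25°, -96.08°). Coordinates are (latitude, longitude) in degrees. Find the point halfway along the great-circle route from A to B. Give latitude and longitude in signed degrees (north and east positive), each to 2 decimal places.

9.00°, -140.77°

Central angle δ = 1.5714 rad. Interpolating on the sphere with fraction f = 0.5:
P = [sin((1−f)δ)·A + sin(fδ)·B] / sin δ = 0.7073·A + 0.7073·B in Cartesian coordinates,
giving P = (-0.7651, -0.6246, 0.1565), i.e. latitude 9.00°, longitude -140.77°.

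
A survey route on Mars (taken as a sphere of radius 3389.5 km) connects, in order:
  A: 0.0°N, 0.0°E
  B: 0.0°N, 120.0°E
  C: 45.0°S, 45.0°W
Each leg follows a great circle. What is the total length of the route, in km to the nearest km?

Leg A→B: central angle 2.0944 rad, distance 7099.0 km.
Leg B→C: central angle 2.3227 rad, distance 7872.7 km.
Total: 7099.0 + 7872.7 ≈ 14972 km.

14972 km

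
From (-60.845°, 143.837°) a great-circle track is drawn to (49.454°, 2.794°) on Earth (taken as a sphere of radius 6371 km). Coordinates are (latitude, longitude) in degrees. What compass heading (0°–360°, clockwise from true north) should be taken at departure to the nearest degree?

With φ₁ = -1.0619, φ₂ = 0.8631, Δλ = -2.4617 rad, the forward-azimuth formula gives
θ = atan2( sin Δλ cos φ₂ , cos φ₁ sin φ₂ − sin φ₁ cos φ₂ cos Δλ ) = atan2(-0.4087, -0.0713) = -99.89°.
Adding 360° brings this into [0°, 360°): 260°.

260°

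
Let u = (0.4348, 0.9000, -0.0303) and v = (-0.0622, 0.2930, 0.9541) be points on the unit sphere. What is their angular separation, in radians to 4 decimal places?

1.3615 rad

u·v = 0.2077; |u| = 1.0000, |v| = 1.0000.
cos θ = (u·v)/(|u||v|) = 0.2077, so θ = 1.3615 rad.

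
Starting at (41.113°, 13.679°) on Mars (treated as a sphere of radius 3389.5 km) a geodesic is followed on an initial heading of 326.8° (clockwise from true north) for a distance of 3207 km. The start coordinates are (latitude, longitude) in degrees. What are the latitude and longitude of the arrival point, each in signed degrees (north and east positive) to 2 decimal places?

63.63°, -77.06°

Angular distance δ = d/R = 3207/3389.5 = 0.94616 rad; initial bearing θ = 5.7037 rad.
sin φ₂ = sin φ₁ cos δ + cos φ₁ sin δ cos θ = (0.6575)(0.5848) + (0.7534)(0.8112)(0.8368) = 0.8959, so φ₂ = 63.63°.
Δλ = atan2(sin θ sin δ cos φ₁, cos δ − sin φ₁ sin φ₂) = atan2(-0.3346, -0.0043) = -90.737°.
λ₂ = 13.679° − 90.737° = -77.06°.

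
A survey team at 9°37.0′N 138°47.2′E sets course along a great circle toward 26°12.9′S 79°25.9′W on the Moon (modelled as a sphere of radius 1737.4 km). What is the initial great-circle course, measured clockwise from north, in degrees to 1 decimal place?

119.8°

With φ₁ = 0.1678, φ₂ = -0.4575, Δλ = 2.4746 rad, the forward-azimuth formula gives
θ = atan2( sin Δλ cos φ₂ , cos φ₁ sin φ₂ − sin φ₁ cos φ₂ cos Δλ ) = atan2(0.5550, -0.3178) = 119.79°.
So the initial bearing is 119.8°.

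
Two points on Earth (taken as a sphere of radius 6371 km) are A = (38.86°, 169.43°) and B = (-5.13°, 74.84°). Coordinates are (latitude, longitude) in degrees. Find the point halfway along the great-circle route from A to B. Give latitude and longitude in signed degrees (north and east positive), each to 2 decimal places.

23.90°, 114.58°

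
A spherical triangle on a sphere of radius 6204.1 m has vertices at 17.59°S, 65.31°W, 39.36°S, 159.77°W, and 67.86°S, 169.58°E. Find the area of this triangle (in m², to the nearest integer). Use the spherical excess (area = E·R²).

19836382 m²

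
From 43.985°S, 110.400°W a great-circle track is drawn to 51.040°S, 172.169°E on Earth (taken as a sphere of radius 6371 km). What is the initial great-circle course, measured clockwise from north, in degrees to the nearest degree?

With φ₁ = -0.7677, φ₂ = -0.8908, Δλ = -1.3514 rad, the forward-azimuth formula gives
θ = atan2( sin Δλ cos φ₂ , cos φ₁ sin φ₂ − sin φ₁ cos φ₂ cos Δλ ) = atan2(-0.6137, -0.4645) = -127.12°.
Adding 360° brings this into [0°, 360°): 233°.

233°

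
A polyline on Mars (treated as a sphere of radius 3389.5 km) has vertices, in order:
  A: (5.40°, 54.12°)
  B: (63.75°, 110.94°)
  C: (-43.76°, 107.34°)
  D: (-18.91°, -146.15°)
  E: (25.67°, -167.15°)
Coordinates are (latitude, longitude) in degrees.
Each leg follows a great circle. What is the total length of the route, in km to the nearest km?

18686 km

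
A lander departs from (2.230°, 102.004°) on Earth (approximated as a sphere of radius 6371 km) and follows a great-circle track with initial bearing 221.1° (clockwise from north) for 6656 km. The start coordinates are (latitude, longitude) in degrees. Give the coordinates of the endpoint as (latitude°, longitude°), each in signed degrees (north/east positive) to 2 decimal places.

-39.17°, 54.84°

Angular distance δ = d/R = 6656/6371 = 1.04473 rad; initial bearing θ = 3.8589 rad.
sin φ₂ = sin φ₁ cos δ + cos φ₁ sin δ cos θ = (0.0389)(0.5021) + (0.9992)(0.8648)(-0.7536) = -0.6316, so φ₂ = -39.17°.
Δλ = atan2(sin θ sin δ cos φ₁, cos δ − sin φ₁ sin φ₂) = atan2(-0.5681, 0.5267) = -47.163°.
λ₂ = 102.004° − 47.163° = 54.84°.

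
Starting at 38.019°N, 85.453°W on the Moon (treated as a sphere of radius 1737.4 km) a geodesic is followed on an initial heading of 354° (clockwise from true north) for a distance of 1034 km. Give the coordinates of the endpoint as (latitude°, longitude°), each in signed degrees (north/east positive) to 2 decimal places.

71.67°, -96.19°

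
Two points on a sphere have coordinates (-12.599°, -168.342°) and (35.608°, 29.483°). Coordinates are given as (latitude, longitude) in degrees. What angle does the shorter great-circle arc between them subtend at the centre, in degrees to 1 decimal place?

151.9°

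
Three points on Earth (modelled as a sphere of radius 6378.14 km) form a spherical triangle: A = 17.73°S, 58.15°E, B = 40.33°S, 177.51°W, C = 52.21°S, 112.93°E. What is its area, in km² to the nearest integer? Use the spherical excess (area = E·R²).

Side lengths (central angles): a = 0.8304, b = 0.9554, c = 1.7849 rad; semiperimeter s = 1.7854.
By l'Huilier's theorem, tan(E/4) = √[tan(s/2) tan((s−a)/2) tan((s−b)/2) tan((s−c)/2)], giving spherical excess E = 0.0313 rad.
Area = E·R² = 0.0313 × (6378.14)² ≈ 1273276 km².

1273276 km²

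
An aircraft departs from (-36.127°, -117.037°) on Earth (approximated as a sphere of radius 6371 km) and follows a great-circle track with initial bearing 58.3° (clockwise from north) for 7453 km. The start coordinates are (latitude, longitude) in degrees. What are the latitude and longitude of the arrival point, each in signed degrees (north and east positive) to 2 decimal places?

9.24°, -64.51°

Angular distance δ = d/R = 7453/6371 = 1.16983 rad; initial bearing θ = 1.0175 rad.
sin φ₂ = sin φ₁ cos δ + cos φ₁ sin δ cos θ = (-0.5896)(0.3903) + (0.8077)(0.9207)(0.5255) = 0.1607, so φ₂ = 9.24°.
Δλ = atan2(sin θ sin δ cos φ₁, cos δ − sin φ₁ sin φ₂) = atan2(0.6327, 0.4850) = 52.527°.
λ₂ = -117.037° + 52.527° = -64.51°.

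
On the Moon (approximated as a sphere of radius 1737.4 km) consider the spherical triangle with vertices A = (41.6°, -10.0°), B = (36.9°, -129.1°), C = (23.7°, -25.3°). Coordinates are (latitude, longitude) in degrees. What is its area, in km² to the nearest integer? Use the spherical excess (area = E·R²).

1053610 km²

Side lengths (central angles): a = 1.5041, b = 0.3836, c = 1.4628 rad; semiperimeter s = 1.6752.
By l'Huilier's theorem, tan(E/4) = √[tan(s/2) tan((s−a)/2) tan((s−b)/2) tan((s−c)/2)], giving spherical excess E = 0.3490 rad.
Area = E·R² = 0.3490 × (1737.4)² ≈ 1053610 km².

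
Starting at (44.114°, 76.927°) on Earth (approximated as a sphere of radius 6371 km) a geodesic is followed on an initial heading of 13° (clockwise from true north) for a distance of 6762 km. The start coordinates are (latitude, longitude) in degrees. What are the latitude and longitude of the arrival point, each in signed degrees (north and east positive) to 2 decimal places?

71.84°, -142.13°

Angular distance δ = d/R = 6762/6371 = 1.06137 rad; initial bearing θ = 0.2269 rad.
sin φ₂ = sin φ₁ cos δ + cos φ₁ sin δ cos θ = (0.6961)(0.4877) + (0.7180)(0.8730)(0.9744) = 0.9502, so φ₂ = 71.84°.
Δλ = atan2(sin θ sin δ cos φ₁, cos δ − sin φ₁ sin φ₂) = atan2(0.1410, -0.1737) = 140.940°.
λ₂ = 76.927° + 140.940° = 217.87° → -142.13° after wrapping to (−180°, 180°].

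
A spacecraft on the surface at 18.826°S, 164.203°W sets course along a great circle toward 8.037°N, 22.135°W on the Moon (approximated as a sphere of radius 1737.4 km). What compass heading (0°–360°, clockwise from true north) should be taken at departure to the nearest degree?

With φ₁ = -0.3286, φ₂ = 0.1403, Δλ = 2.4796 rad, the forward-azimuth formula gives
θ = atan2( sin Δλ cos φ₂ , cos φ₁ sin φ₂ − sin φ₁ cos φ₂ cos Δλ ) = atan2(0.6087, -0.1197) = 101.12°.
So the initial bearing is 101°.

101°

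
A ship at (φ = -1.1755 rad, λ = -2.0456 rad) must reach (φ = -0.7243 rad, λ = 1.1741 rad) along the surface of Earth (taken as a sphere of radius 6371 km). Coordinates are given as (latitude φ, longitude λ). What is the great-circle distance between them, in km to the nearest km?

7906 km

Let φ₁ = -1.1755 rad, φ₂ = -0.7243 rad, and Δλ = -3.0635 rad.
cos c = sin φ₁ sin φ₂ + cos φ₁ cos φ₂ cos Δλ = (-0.9229)(-0.6626) + (0.3851)(0.7490)(-0.9970) = 0.32398,
so c = arccos(0.32398) = 1.24086 rad.
Distance = R·c = 6371 × 1.2409 ≈ 7906 km.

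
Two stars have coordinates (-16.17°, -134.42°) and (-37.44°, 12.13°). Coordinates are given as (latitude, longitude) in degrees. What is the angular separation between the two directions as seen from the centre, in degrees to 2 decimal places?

117.84°

Let φ₁ = -0.2822 rad, φ₂ = -0.6535 rad, and Δλ = 2.5578 rad.
cos c = sin φ₁ sin φ₂ + cos φ₁ cos φ₂ cos Δλ = (-0.2785)(-0.6079) + (0.9604)(0.7940)(-0.8344) = -0.46697,
so c = arccos(-0.46697) = 2.05666 rad.
So the angular separation is 117.84°.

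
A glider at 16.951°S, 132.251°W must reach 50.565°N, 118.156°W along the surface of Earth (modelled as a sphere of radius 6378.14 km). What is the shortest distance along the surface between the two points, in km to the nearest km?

7642 km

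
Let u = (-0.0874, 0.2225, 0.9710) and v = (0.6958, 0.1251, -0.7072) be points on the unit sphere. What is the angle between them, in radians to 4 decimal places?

2.3742 rad

u·v = -0.7197; |u| = 1.0000, |v| = 1.0000.
cos θ = (u·v)/(|u||v|) = -0.7197, so θ = 2.3742 rad.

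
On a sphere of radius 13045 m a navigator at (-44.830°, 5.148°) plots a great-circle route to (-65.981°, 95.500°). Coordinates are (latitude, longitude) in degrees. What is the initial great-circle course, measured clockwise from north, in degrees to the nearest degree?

148°

Δλ = 90.352° = 1.5769 rad.
y = sin Δλ · cos φ₂ = (1.0000)(0.4070) = 0.4070
x = cos φ₁ sin φ₂ − sin φ₁ cos φ₂ cos Δλ = (0.7092)(-0.9134) − (-0.7050)(0.4070)(-0.0061) = -0.6496
θ = atan2(y, x) = 147.93°, so the bearing is 148°.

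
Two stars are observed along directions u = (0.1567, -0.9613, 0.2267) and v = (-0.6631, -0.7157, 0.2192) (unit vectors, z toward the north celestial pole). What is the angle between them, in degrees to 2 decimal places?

50.67°

u·v = 0.6338; |u| = 1.0000, |v| = 1.0000.
cos θ = (u·v)/(|u||v|) = 0.6338, so θ = 50.67°.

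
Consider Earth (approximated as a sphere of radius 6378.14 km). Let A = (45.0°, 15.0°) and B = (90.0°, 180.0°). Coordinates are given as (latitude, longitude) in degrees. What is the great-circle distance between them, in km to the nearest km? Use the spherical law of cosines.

5009 km

With latitudes φ₁ = 45.000°, φ₂ = 90.000° and longitude difference Δλ = 165.000°:
cos c = sin φ₁ sin φ₂ + cos φ₁ cos φ₂ cos Δλ = (0.7071)(1.0000) + (0.7071)(0.0000)(-0.9659) = 0.70711,
so c = arccos(0.70711) = 0.78540 rad.
Distance = R·c = 6378.14 × 0.7854 ≈ 5009 km.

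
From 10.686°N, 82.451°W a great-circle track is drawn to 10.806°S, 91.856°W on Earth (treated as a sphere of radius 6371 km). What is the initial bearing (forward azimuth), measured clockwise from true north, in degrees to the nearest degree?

With φ₁ = 0.1865, φ₂ = -0.1886, Δλ = -0.1641 rad, the forward-azimuth formula gives
θ = atan2( sin Δλ cos φ₂ , cos φ₁ sin φ₂ − sin φ₁ cos φ₂ cos Δλ ) = atan2(-0.1605, -0.3639) = -156.20°.
Adding 360° brings this into [0°, 360°): 204°.

204°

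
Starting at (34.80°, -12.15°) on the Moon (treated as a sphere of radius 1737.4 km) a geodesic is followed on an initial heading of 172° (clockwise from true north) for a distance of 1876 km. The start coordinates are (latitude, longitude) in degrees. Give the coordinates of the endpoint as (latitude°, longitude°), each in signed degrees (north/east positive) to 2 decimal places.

-26.61°, -4.26°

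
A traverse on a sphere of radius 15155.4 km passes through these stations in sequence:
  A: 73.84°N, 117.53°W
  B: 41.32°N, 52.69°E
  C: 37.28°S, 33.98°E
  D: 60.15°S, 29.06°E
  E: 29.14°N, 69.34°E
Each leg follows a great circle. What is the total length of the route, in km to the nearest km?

Leg A→B: central angle 1.1283 rad, distance 17100.0 km.
Leg B→C: central angle 1.4039 rad, distance 21277.4 km.
Leg C→D: central angle 0.4029 rad, distance 6106.0 km.
Leg D→E: central angle 1.6616 rad, distance 25182.3 km.
Total: 17100.0 + 21277.4 + 6106.0 + 25182.3 ≈ 69666 km.

69666 km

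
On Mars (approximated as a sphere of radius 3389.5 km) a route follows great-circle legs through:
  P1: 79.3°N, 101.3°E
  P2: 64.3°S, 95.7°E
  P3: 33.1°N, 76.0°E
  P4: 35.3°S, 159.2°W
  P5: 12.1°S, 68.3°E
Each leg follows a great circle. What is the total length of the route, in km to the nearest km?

29098 km

Leg P1→P2: central angle 2.5069 rad, distance 8497.3 km.
Leg P2→P3: central angle 1.7214 rad, distance 5834.8 km.
Leg P3→P4: central angle 2.3543 rad, distance 7979.9 km.
Leg P4→P5: central angle 2.0020 rad, distance 6785.9 km.
Total: 8497.3 + 5834.8 + 7979.9 + 6785.9 ≈ 29098 km.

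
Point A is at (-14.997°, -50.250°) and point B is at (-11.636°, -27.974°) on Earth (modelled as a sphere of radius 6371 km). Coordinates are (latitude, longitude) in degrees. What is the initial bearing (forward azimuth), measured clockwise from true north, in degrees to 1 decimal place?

Δλ = 22.276° = 0.3888 rad.
y = sin Δλ · cos φ₂ = (0.3791)(0.9794) = 0.3713
x = cos φ₁ sin φ₂ − sin φ₁ cos φ₂ cos Δλ = (0.9659)(-0.2017) − (-0.2588)(0.9794)(0.9254) = 0.0397
θ = atan2(y, x) = 83.89°, so the bearing is 83.9°.

83.9°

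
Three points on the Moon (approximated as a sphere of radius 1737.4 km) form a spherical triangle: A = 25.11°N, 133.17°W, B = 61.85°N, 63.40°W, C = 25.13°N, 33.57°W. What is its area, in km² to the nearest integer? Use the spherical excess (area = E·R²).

Side lengths (central angles): a = 0.7303, b = 1.5273, c = 1.0217 rad; semiperimeter s = 1.6397.
By l'Huilier's theorem, tan(E/4) = √[tan(s/2) tan((s−a)/2) tan((s−b)/2) tan((s−c)/2)], giving spherical excess E = 0.3867 rad.
Area = E·R² = 0.3867 × (1737.4)² ≈ 1167150 km².

1167150 km²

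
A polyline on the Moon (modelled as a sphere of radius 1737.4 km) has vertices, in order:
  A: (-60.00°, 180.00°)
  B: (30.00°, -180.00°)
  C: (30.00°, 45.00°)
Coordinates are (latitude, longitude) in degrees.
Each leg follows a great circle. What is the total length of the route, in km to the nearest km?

5952 km

Leg A→B: central angle 1.5708 rad, distance 2729.1 km.
Leg B→C: central angle 1.8549 rad, distance 3222.8 km.
Total: 2729.1 + 3222.8 ≈ 5952 km.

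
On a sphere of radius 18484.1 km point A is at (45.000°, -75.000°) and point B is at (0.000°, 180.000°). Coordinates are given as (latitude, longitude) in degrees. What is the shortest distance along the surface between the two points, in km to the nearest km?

In radians: φ₁ = 0.7854, φ₂ = 0.0000, Δλ = -105.000° = -1.8326 rad.
cos c = sin φ₁ sin φ₂ + cos φ₁ cos φ₂ cos Δλ = (0.7071)(0.0000) + (0.7071)(1.0000)(-0.2588) = -0.18301,
so c = arccos(-0.18301) = 1.75485 rad.
Distance = R·c = 18484.1 × 1.7548 ≈ 32437 km.

32437 km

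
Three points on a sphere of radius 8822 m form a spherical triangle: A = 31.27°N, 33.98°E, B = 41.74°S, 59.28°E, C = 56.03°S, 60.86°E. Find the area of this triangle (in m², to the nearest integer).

5408835 m²

Side lengths (central angles): a = 0.2500, b = 1.5753, c = 1.3377 rad; semiperimeter s = 1.5815.
By l'Huilier's theorem, tan(E/4) = √[tan(s/2) tan((s−a)/2) tan((s−b)/2) tan((s−c)/2)], giving spherical excess E = 0.0695 rad.
Area = E·R² = 0.0695 × (8822)² ≈ 5408835 m².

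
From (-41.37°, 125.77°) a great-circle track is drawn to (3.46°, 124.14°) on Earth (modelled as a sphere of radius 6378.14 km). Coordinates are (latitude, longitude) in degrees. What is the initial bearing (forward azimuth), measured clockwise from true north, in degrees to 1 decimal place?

With φ₁ = -0.7220, φ₂ = 0.0604, Δλ = -0.0284 rad, the forward-azimuth formula gives
θ = atan2( sin Δλ cos φ₂ , cos φ₁ sin φ₂ − sin φ₁ cos φ₂ cos Δλ ) = atan2(-0.0284, 0.7047) = -2.31°.
Adding 360° brings this into [0°, 360°): 357.7°.

357.7°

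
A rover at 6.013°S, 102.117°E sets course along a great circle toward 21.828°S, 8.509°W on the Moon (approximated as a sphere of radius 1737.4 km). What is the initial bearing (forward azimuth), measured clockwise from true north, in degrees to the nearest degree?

245°

Δλ = -110.626° = -1.9308 rad.
y = sin Δλ · cos φ₂ = (-0.9359)(0.9283) = -0.8688
x = cos φ₁ sin φ₂ − sin φ₁ cos φ₂ cos Δλ = (0.9945)(-0.3718) − (-0.1048)(0.9283)(-0.3523) = -0.4040
θ = atan2(y, x) = -114.94°; adding 360° gives 245°.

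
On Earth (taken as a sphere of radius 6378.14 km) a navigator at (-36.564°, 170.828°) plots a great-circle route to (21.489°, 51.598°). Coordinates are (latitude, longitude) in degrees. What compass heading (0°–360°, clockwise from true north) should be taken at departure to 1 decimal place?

271.7°

Δλ = -119.230° = -2.0810 rad.
y = sin Δλ · cos φ₂ = (-0.8727)(0.9305) = -0.8120
x = cos φ₁ sin φ₂ − sin φ₁ cos φ₂ cos Δλ = (0.8032)(0.3663) − (-0.5957)(0.9305)(-0.4883) = 0.0235
θ = atan2(y, x) = -88.34°; adding 360° gives 271.7°.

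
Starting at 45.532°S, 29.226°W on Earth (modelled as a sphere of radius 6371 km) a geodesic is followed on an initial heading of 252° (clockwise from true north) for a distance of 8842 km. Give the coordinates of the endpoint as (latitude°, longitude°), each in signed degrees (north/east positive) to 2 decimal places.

-20.04°, -124.69°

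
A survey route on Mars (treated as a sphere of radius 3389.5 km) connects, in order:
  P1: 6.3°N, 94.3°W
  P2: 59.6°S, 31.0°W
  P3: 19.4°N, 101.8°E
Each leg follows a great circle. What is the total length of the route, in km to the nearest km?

12429 km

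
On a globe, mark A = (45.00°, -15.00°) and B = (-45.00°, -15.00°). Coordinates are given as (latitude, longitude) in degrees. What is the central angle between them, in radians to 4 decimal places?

1.5708 rad

In radians: φ₁ = 0.7854, φ₂ = -0.7854, Δλ = 0.000° = 0.0000 rad.
Haversine: a = sin²(Δφ/2) + cos φ₁ cos φ₂ sin²(Δλ/2) = 0.5000 + (0.7071)(0.7071)(0.0000) = 0.50000.
Central angle c = 2·arcsin(√a) = 1.57080 rad.
So the angular separation is 1.5708 rad.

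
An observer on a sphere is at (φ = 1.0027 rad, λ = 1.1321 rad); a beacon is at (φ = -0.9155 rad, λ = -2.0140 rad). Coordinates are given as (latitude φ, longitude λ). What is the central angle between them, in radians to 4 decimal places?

With latitudes φ₁ = 57.450°, φ₂ = -52.454° and longitude difference Δλ = 179.742°:
cos c = sin φ₁ sin φ₂ + cos φ₁ cos φ₂ cos Δλ = (0.8429)(-0.7929) + (0.5380)(0.6094)(-1.0000) = -0.99620,
so c = arccos(-0.99620) = 3.05435 rad.
So the angular separation is 3.0544 rad.

3.0544 rad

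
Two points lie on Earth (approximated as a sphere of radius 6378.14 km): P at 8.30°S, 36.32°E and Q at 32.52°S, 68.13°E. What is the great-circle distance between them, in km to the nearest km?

With latitudes φ₁ = -8.300°, φ₂ = -32.520° and longitude difference Δλ = 31.810°:
cos c = sin φ₁ sin φ₂ + cos φ₁ cos φ₂ cos Δλ = (-0.1444)(-0.5376) + (0.9895)(0.8432)(0.8498) = 0.78665,
so c = arccos(0.78665) = 0.66542 rad.
Distance = R·c = 6378.14 × 0.6654 ≈ 4244 km.

4244 km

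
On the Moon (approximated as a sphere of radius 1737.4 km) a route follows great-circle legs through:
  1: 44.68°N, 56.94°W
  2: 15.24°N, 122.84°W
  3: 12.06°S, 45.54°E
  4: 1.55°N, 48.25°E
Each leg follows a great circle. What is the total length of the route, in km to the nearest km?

7412 km

Leg 1→2: central angle 1.0872 rad, distance 1888.9 km.
Leg 2→3: central angle 2.9369 rad, distance 5102.6 km.
Leg 3→4: central angle 0.2421 rad, distance 420.7 km.
Total: 1888.9 + 5102.6 + 420.7 ≈ 7412 km.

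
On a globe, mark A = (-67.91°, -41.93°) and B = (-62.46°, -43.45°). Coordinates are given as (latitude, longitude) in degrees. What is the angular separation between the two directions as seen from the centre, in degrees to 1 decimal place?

5.5°

Let φ₁ = -1.1853 rad, φ₂ = -1.0901 rad, and Δλ = -0.0265 rad.
Haversine: a = sin²(Δφ/2) + cos φ₁ cos φ₂ sin²(Δλ/2) = 0.0023 + (0.3761)(0.4624)(0.0002) = 0.00229.
Central angle c = 2·arcsin(√a) = 0.09576 rad.
So the angular separation is 5.5°.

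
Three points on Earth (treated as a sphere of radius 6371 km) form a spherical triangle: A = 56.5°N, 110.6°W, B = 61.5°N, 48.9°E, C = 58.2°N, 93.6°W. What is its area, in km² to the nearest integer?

Side lengths (central angles): a = 0.9915, b = 0.1623, c = 1.0631 rad; semiperimeter s = 1.1085.
By l'Huilier's theorem, tan(E/4) = √[tan(s/2) tan((s−a)/2) tan((s−b)/2) tan((s−c)/2)], giving spherical excess E = 0.0821 rad.
Area = E·R² = 0.0821 × (6371)² ≈ 3330454 km².

3330454 km²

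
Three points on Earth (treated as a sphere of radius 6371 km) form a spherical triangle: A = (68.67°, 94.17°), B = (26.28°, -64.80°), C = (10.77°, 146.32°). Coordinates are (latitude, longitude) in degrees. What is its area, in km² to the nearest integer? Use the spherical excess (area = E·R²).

48909564 km²

Side lengths (central angles): a = 2.3068, b = 1.1666, c = 1.4626 rad; semiperimeter s = 2.4680.
By l'Huilier's theorem, tan(E/4) = √[tan(s/2) tan((s−a)/2) tan((s−b)/2) tan((s−c)/2)], giving spherical excess E = 1.2050 rad.
Area = E·R² = 1.2050 × (6371)² ≈ 48909564 km².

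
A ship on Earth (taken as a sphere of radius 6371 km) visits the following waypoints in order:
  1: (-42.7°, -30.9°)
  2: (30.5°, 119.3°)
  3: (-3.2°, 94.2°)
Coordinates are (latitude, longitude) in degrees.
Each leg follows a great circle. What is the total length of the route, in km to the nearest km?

21648 km

Leg 1→2: central angle 2.6763 rad, distance 17050.6 km.
Leg 2→3: central angle 0.7217 rad, distance 4597.6 km.
Total: 17050.6 + 4597.6 ≈ 21648 km.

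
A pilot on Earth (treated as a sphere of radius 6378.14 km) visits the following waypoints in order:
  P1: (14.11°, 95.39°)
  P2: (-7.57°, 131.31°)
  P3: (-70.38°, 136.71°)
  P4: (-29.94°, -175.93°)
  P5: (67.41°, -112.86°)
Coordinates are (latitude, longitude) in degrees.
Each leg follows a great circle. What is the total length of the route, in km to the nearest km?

29036 km

Leg P1→P2: central angle 0.7281 rad, distance 4643.9 km.
Leg P2→P3: central angle 1.0979 rad, distance 7002.6 km.
Leg P3→P4: central angle 0.8403 rad, distance 5359.8 km.
Leg P4→P5: central angle 1.8860 rad, distance 12029.4 km.
Total: 4643.9 + 7002.6 + 5359.8 + 12029.4 ≈ 29036 km.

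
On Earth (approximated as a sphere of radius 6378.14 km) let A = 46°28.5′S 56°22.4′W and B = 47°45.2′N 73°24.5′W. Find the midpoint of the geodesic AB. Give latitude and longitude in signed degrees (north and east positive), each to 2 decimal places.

The central angle between A and B is δ = 1.6650 rad.
With f = 0.5, the slerp weights are sin((1−f)δ)/sin δ = 0.7429 and sin(fδ)/sin δ = 0.7429.
Weighted sum of the unit vectors: (0.7429)·(0.3814,-0.5734,-0.7251) + (0.7429)·(0.1920,-0.6443,0.7403) = (0.4259, -0.9047, 0.0113).
Converting back: φ = atan2(z, √(x²+y²)) = 0.65°, λ = atan2(y, x) = -64.79°.

0.65°, -64.79°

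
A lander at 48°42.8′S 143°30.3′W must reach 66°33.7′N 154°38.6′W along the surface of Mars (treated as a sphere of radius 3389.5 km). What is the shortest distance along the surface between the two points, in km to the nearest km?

6838 km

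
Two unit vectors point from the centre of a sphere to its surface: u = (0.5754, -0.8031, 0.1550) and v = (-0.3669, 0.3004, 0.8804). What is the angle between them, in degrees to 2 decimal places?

108.41°

u·v = -0.3159; |u| = 1.0000, |v| = 1.0000.
cos θ = (u·v)/(|u||v|) = -0.3159, so θ = 108.41°.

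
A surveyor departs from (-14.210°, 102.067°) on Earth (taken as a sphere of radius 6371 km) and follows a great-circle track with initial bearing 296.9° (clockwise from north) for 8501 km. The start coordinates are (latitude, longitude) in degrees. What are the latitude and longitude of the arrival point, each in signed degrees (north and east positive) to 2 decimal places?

21.65°, 33.20°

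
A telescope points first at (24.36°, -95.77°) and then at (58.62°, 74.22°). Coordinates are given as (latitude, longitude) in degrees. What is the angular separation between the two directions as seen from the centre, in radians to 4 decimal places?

In radians: φ₁ = 0.4252, φ₂ = 1.0231, Δλ = 169.990° = 2.9669 rad.
Haversine: a = sin²(Δφ/2) + cos φ₁ cos φ₂ sin²(Δλ/2) = 0.0868 + (0.9110)(0.5207)(0.9924) = 0.55750.
Central angle c = 2·arcsin(√a) = 1.68605 rad.
So the angular separation is 1.6860 rad.

1.6860 rad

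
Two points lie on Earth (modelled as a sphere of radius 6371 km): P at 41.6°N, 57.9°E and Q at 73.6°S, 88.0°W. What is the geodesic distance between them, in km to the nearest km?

16042 km

With latitudes φ₁ = 41.600°, φ₂ = -73.600° and longitude difference Δλ = -145.900°:
cos c = sin φ₁ sin φ₂ + cos φ₁ cos φ₂ cos Δλ = (0.6639)(-0.9593) + (0.7478)(0.2823)(-0.8281) = -0.81175,
so c = arccos(-0.81175) = 2.51793 rad.
Distance = R·c = 6371 × 2.5179 ≈ 16042 km.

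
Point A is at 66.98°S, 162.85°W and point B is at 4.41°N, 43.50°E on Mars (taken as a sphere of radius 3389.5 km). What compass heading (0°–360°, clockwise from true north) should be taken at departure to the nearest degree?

With φ₁ = -1.1690, φ₂ = 0.0770, Δλ = -2.6817 rad, the forward-azimuth formula gives
θ = atan2( sin Δλ cos φ₂ , cos φ₁ sin φ₂ − sin φ₁ cos φ₂ cos Δλ ) = atan2(-0.4425, -0.7922) = -150.81°.
Adding 360° brings this into [0°, 360°): 209°.

209°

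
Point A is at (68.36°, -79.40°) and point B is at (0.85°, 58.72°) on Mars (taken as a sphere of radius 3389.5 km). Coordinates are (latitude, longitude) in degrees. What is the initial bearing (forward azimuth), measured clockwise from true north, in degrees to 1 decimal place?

Δλ = 138.120° = 2.4106 rad.
y = sin Δλ · cos φ₂ = (0.6676)(0.9999) = 0.6675
x = cos φ₁ sin φ₂ − sin φ₁ cos φ₂ cos Δλ = (0.3688)(0.0148) − (0.9295)(0.9999)(-0.7445) = 0.6975
θ = atan2(y, x) = 43.74°, so the bearing is 43.7°.

43.7°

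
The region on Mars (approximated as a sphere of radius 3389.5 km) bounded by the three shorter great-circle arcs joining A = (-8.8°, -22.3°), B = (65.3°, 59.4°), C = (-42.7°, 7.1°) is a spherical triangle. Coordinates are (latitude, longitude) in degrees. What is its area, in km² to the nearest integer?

Side lengths (central angles): a = 2.0134, b = 0.7429, c = 1.6503 rad; semiperimeter s = 2.2033.
By l'Huilier's theorem, tan(E/4) = √[tan(s/2) tan((s−a)/2) tan((s−b)/2) tan((s−c)/2)], giving spherical excess E = 0.8604 rad.
Area = E·R² = 0.8604 × (3389.5)² ≈ 9884888 km².

9884888 km²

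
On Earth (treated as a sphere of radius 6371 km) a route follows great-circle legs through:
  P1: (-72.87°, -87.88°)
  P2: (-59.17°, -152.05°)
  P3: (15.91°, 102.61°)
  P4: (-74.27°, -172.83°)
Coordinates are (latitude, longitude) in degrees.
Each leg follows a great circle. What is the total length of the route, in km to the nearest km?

Leg P1→P2: central angle 0.4814 rad, distance 3066.7 km.
Leg P2→P3: central angle 1.9453 rad, distance 12393.3 km.
Leg P3→P4: central angle 1.8123 rad, distance 11546.0 km.
Total: 3066.7 + 12393.3 + 11546.0 ≈ 27006 km.

27006 km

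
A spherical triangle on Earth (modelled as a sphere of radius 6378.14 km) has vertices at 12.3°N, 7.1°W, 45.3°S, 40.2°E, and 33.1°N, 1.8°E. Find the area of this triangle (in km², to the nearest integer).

10072721 km²

Side lengths (central angles): a = 1.4971, b = 0.3898, c = 1.2507 rad; semiperimeter s = 1.5688.
By l'Huilier's theorem, tan(E/4) = √[tan(s/2) tan((s−a)/2) tan((s−b)/2) tan((s−c)/2)], giving spherical excess E = 0.2476 rad.
Area = E·R² = 0.2476 × (6378.14)² ≈ 10072721 km².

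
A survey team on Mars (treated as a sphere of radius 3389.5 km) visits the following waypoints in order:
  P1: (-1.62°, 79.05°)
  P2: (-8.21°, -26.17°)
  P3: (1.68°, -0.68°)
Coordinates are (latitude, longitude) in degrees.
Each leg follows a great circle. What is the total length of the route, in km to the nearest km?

7814 km

Leg P1→P2: central angle 1.8294 rad, distance 6200.6 km.
Leg P2→P3: central angle 0.4760 rad, distance 1613.4 km.
Total: 6200.6 + 1613.4 ≈ 7814 km.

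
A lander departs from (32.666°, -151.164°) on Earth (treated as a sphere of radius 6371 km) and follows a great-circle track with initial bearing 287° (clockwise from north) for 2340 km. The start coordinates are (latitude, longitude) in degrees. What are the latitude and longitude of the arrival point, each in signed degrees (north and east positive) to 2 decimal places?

36.31°, -176.39°

Angular distance δ = d/R = 2340/6371 = 0.36729 rad; initial bearing θ = 5.0091 rad.
sin φ₂ = sin φ₁ cos δ + cos φ₁ sin δ cos θ = (0.5397)(0.9333) + (0.8418)(0.3591)(0.2924) = 0.5921, so φ₂ = 36.31°.
Δλ = atan2(sin θ sin δ cos φ₁, cos δ − sin φ₁ sin φ₂) = atan2(-0.2891, 0.6137) = -25.222°.
λ₂ = -151.164° − 25.222° = -176.39°.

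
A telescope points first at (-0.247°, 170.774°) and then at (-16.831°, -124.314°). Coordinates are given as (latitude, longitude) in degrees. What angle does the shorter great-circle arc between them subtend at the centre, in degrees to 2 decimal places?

65.98°

In radians: φ₁ = -0.0043, φ₂ = -0.2938, Δλ = 64.912° = 1.1329 rad.
cos c = sin φ₁ sin φ₂ + cos φ₁ cos φ₂ cos Δλ = (-0.0043)(-0.2895) + (1.0000)(0.9572)(0.4240) = 0.40709,
so c = arccos(0.40709) = 1.15153 rad.
So the angular separation is 65.98°.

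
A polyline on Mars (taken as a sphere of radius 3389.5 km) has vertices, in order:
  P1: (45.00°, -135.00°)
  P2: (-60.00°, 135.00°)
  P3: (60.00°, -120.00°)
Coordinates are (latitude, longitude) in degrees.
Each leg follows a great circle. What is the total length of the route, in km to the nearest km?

Leg P1→P2: central angle 2.2299 rad, distance 7558.1 km.
Leg P2→P3: central angle 2.5230 rad, distance 8551.8 km.
Total: 7558.1 + 8551.8 ≈ 16110 km.

16110 km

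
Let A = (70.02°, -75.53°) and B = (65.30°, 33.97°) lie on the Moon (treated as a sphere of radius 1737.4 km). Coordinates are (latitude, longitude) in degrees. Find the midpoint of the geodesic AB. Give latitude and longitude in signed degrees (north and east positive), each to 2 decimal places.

Central angle δ = 0.6332 rad. Interpolating on the sphere with fraction f = 0.5:
P = [sin((1−f)δ)·A + sin(fδ)·B] / sin δ = 0.5261·A + 0.5261·B in Cartesian coordinates,
giving P = (0.2273, -0.0512, 0.9725), i.e. latitude 76.53°, longitude -12.70°.

76.53°, -12.70°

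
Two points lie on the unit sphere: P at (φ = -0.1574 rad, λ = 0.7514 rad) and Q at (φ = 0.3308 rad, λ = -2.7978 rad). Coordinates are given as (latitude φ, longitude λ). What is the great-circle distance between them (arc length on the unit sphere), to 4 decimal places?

2.7104

In radians: φ₁ = -0.1574, φ₂ = 0.3308, Δλ = 156.646° = 2.7340 rad.
Haversine: a = sin²(Δφ/2) + cos φ₁ cos φ₂ sin²(Δλ/2) = 0.0584 + (0.9876)(0.9458)(0.9590) = 0.95424.
Central angle c = 2·arcsin(√a) = 2.71042 rad.
On the unit sphere the arc length equals the central angle: 2.7104.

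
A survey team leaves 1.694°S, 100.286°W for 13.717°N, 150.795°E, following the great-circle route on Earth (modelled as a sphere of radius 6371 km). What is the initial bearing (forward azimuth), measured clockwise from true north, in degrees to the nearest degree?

With φ₁ = -0.0296, φ₂ = 0.2394, Δλ = -1.9010 rad, the forward-azimuth formula gives
θ = atan2( sin Δλ cos φ₂ , cos φ₁ sin φ₂ − sin φ₁ cos φ₂ cos Δλ ) = atan2(-0.9190, 0.2277) = -76.08°.
Adding 360° brings this into [0°, 360°): 284°.

284°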